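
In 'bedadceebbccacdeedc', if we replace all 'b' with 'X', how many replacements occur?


re.sub('b', 'X', text) replaces every occurrence of 'b' with 'X'.
Text: 'bedadceebbccacdeedc'
Scanning for 'b':
  pos 0: 'b' -> replacement #1
  pos 8: 'b' -> replacement #2
  pos 9: 'b' -> replacement #3
Total replacements: 3

3


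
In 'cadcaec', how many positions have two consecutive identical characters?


Looking for consecutive identical characters in 'cadcaec':
  pos 0-1: 'c' vs 'a' -> different
  pos 1-2: 'a' vs 'd' -> different
  pos 2-3: 'd' vs 'c' -> different
  pos 3-4: 'c' vs 'a' -> different
  pos 4-5: 'a' vs 'e' -> different
  pos 5-6: 'e' vs 'c' -> different
Consecutive identical pairs: []
Count: 0

0


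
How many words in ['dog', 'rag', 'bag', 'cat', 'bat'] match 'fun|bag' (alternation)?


Alternation 'fun|bag' matches either 'fun' or 'bag'.
Checking each word:
  'dog' -> no
  'rag' -> no
  'bag' -> MATCH
  'cat' -> no
  'bat' -> no
Matches: ['bag']
Count: 1

1


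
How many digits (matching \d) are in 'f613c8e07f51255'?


\d matches any digit 0-9.
Scanning 'f613c8e07f51255':
  pos 1: '6' -> DIGIT
  pos 2: '1' -> DIGIT
  pos 3: '3' -> DIGIT
  pos 5: '8' -> DIGIT
  pos 7: '0' -> DIGIT
  pos 8: '7' -> DIGIT
  pos 10: '5' -> DIGIT
  pos 11: '1' -> DIGIT
  pos 12: '2' -> DIGIT
  pos 13: '5' -> DIGIT
  pos 14: '5' -> DIGIT
Digits found: ['6', '1', '3', '8', '0', '7', '5', '1', '2', '5', '5']
Total: 11

11


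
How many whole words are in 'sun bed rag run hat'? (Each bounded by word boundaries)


Word boundaries (\b) mark the start/end of each word.
Text: 'sun bed rag run hat'
Splitting by whitespace:
  Word 1: 'sun'
  Word 2: 'bed'
  Word 3: 'rag'
  Word 4: 'run'
  Word 5: 'hat'
Total whole words: 5

5


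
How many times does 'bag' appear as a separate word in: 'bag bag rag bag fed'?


Scanning each word for exact match 'bag':
  Word 1: 'bag' -> MATCH
  Word 2: 'bag' -> MATCH
  Word 3: 'rag' -> no
  Word 4: 'bag' -> MATCH
  Word 5: 'fed' -> no
Total matches: 3

3


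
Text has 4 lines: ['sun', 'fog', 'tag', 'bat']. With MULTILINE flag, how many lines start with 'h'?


With MULTILINE flag, ^ matches the start of each line.
Lines: ['sun', 'fog', 'tag', 'bat']
Checking which lines start with 'h':
  Line 1: 'sun' -> no
  Line 2: 'fog' -> no
  Line 3: 'tag' -> no
  Line 4: 'bat' -> no
Matching lines: []
Count: 0

0


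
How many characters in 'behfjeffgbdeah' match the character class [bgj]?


Character class [bgj] matches any of: {b, g, j}
Scanning string 'behfjeffgbdeah' character by character:
  pos 0: 'b' -> MATCH
  pos 1: 'e' -> no
  pos 2: 'h' -> no
  pos 3: 'f' -> no
  pos 4: 'j' -> MATCH
  pos 5: 'e' -> no
  pos 6: 'f' -> no
  pos 7: 'f' -> no
  pos 8: 'g' -> MATCH
  pos 9: 'b' -> MATCH
  pos 10: 'd' -> no
  pos 11: 'e' -> no
  pos 12: 'a' -> no
  pos 13: 'h' -> no
Total matches: 4

4


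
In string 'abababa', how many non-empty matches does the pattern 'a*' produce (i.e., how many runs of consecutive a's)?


Pattern 'a*' matches zero or more a's. We want non-empty runs of consecutive a's.
String: 'abababa'
Walking through the string to find runs of a's:
  Run 1: positions 0-0 -> 'a'
  Run 2: positions 2-2 -> 'a'
  Run 3: positions 4-4 -> 'a'
  Run 4: positions 6-6 -> 'a'
Non-empty runs found: ['a', 'a', 'a', 'a']
Count: 4

4


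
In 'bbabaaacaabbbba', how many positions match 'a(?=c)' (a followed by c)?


Lookahead 'a(?=c)' matches 'a' only when followed by 'c'.
String: 'bbabaaacaabbbba'
Checking each position where char is 'a':
  pos 2: 'a' -> no (next='b')
  pos 4: 'a' -> no (next='a')
  pos 5: 'a' -> no (next='a')
  pos 6: 'a' -> MATCH (next='c')
  pos 8: 'a' -> no (next='a')
  pos 9: 'a' -> no (next='b')
Matching positions: [6]
Count: 1

1


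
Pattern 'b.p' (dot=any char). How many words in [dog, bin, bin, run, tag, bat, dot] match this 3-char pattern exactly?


Pattern 'b.p' means: starts with 'b', any single char, ends with 'p'.
Checking each word (must be exactly 3 chars):
  'dog' (len=3): no
  'bin' (len=3): no
  'bin' (len=3): no
  'run' (len=3): no
  'tag' (len=3): no
  'bat' (len=3): no
  'dot' (len=3): no
Matching words: []
Total: 0

0


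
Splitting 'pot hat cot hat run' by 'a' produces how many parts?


Splitting by 'a' breaks the string at each occurrence of the separator.
Text: 'pot hat cot hat run'
Parts after split:
  Part 1: 'pot h'
  Part 2: 't cot h'
  Part 3: 't run'
Total parts: 3

3


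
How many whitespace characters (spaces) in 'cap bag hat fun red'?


\s matches whitespace characters (spaces, tabs, etc.).
Text: 'cap bag hat fun red'
This text has 5 words separated by spaces.
Number of spaces = number of words - 1 = 5 - 1 = 4

4


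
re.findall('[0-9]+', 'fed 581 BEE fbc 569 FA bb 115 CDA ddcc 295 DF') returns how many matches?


Pattern '[0-9]+' finds one or more digits.
Text: 'fed 581 BEE fbc 569 FA bb 115 CDA ddcc 295 DF'
Scanning for matches:
  Match 1: '581'
  Match 2: '569'
  Match 3: '115'
  Match 4: '295'
Total matches: 4

4


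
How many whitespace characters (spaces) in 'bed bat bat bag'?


\s matches whitespace characters (spaces, tabs, etc.).
Text: 'bed bat bat bag'
This text has 4 words separated by spaces.
Number of spaces = number of words - 1 = 4 - 1 = 3

3


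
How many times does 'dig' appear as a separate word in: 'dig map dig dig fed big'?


Scanning each word for exact match 'dig':
  Word 1: 'dig' -> MATCH
  Word 2: 'map' -> no
  Word 3: 'dig' -> MATCH
  Word 4: 'dig' -> MATCH
  Word 5: 'fed' -> no
  Word 6: 'big' -> no
Total matches: 3

3


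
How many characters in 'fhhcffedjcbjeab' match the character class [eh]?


Character class [eh] matches any of: {e, h}
Scanning string 'fhhcffedjcbjeab' character by character:
  pos 0: 'f' -> no
  pos 1: 'h' -> MATCH
  pos 2: 'h' -> MATCH
  pos 3: 'c' -> no
  pos 4: 'f' -> no
  pos 5: 'f' -> no
  pos 6: 'e' -> MATCH
  pos 7: 'd' -> no
  pos 8: 'j' -> no
  pos 9: 'c' -> no
  pos 10: 'b' -> no
  pos 11: 'j' -> no
  pos 12: 'e' -> MATCH
  pos 13: 'a' -> no
  pos 14: 'b' -> no
Total matches: 4

4


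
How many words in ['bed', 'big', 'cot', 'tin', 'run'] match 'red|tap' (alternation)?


Alternation 'red|tap' matches either 'red' or 'tap'.
Checking each word:
  'bed' -> no
  'big' -> no
  'cot' -> no
  'tin' -> no
  'run' -> no
Matches: []
Count: 0

0


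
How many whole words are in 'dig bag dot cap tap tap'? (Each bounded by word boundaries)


Word boundaries (\b) mark the start/end of each word.
Text: 'dig bag dot cap tap tap'
Splitting by whitespace:
  Word 1: 'dig'
  Word 2: 'bag'
  Word 3: 'dot'
  Word 4: 'cap'
  Word 5: 'tap'
  Word 6: 'tap'
Total whole words: 6

6


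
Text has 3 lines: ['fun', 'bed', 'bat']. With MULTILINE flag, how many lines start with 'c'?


With MULTILINE flag, ^ matches the start of each line.
Lines: ['fun', 'bed', 'bat']
Checking which lines start with 'c':
  Line 1: 'fun' -> no
  Line 2: 'bed' -> no
  Line 3: 'bat' -> no
Matching lines: []
Count: 0

0


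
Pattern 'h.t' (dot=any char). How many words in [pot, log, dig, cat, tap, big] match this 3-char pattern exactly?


Pattern 'h.t' means: starts with 'h', any single char, ends with 't'.
Checking each word (must be exactly 3 chars):
  'pot' (len=3): no
  'log' (len=3): no
  'dig' (len=3): no
  'cat' (len=3): no
  'tap' (len=3): no
  'big' (len=3): no
Matching words: []
Total: 0

0


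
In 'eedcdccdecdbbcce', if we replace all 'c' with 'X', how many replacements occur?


re.sub('c', 'X', text) replaces every occurrence of 'c' with 'X'.
Text: 'eedcdccdecdbbcce'
Scanning for 'c':
  pos 3: 'c' -> replacement #1
  pos 5: 'c' -> replacement #2
  pos 6: 'c' -> replacement #3
  pos 9: 'c' -> replacement #4
  pos 13: 'c' -> replacement #5
  pos 14: 'c' -> replacement #6
Total replacements: 6

6


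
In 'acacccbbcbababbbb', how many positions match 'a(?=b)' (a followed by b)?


Lookahead 'a(?=b)' matches 'a' only when followed by 'b'.
String: 'acacccbbcbababbbb'
Checking each position where char is 'a':
  pos 0: 'a' -> no (next='c')
  pos 2: 'a' -> no (next='c')
  pos 10: 'a' -> MATCH (next='b')
  pos 12: 'a' -> MATCH (next='b')
Matching positions: [10, 12]
Count: 2

2


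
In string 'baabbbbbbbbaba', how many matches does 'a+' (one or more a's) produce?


Pattern 'a+' matches one or more consecutive a's.
String: 'baabbbbbbbbaba'
Scanning for runs of a:
  Match 1: 'aa' (length 2)
  Match 2: 'a' (length 1)
  Match 3: 'a' (length 1)
Total matches: 3

3


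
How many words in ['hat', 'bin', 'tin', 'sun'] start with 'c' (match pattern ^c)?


Pattern ^c anchors to start of word. Check which words begin with 'c':
  'hat' -> no
  'bin' -> no
  'tin' -> no
  'sun' -> no
Matching words: []
Count: 0

0


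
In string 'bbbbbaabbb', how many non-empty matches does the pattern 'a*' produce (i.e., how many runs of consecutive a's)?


Pattern 'a*' matches zero or more a's. We want non-empty runs of consecutive a's.
String: 'bbbbbaabbb'
Walking through the string to find runs of a's:
  Run 1: positions 5-6 -> 'aa'
Non-empty runs found: ['aa']
Count: 1

1


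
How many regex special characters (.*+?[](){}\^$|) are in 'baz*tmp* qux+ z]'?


Regex special characters are: . * + ? [ ] ( ) { } \ ^ $ |
Scanning 'baz*tmp* qux+ z]':
  pos 3: '*' -> SPECIAL
  pos 7: '*' -> SPECIAL
  pos 12: '+' -> SPECIAL
  pos 15: ']' -> SPECIAL
Special chars found: ['*', '*', '+', ']']
Total: 4

4


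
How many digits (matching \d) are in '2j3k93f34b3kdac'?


\d matches any digit 0-9.
Scanning '2j3k93f34b3kdac':
  pos 0: '2' -> DIGIT
  pos 2: '3' -> DIGIT
  pos 4: '9' -> DIGIT
  pos 5: '3' -> DIGIT
  pos 7: '3' -> DIGIT
  pos 8: '4' -> DIGIT
  pos 10: '3' -> DIGIT
Digits found: ['2', '3', '9', '3', '3', '4', '3']
Total: 7

7


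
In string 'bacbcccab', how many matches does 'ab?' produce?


Pattern 'ab?' matches 'a' optionally followed by 'b'.
String: 'bacbcccab'
Scanning left to right for 'a' then checking next char:
  Match 1: 'a' (a not followed by b)
  Match 2: 'ab' (a followed by b)
Total matches: 2

2


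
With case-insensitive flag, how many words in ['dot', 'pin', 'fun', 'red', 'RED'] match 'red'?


Case-insensitive matching: compare each word's lowercase form to 'red'.
  'dot' -> lower='dot' -> no
  'pin' -> lower='pin' -> no
  'fun' -> lower='fun' -> no
  'red' -> lower='red' -> MATCH
  'RED' -> lower='red' -> MATCH
Matches: ['red', 'RED']
Count: 2

2


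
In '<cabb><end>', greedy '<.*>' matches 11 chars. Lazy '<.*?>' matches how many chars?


Greedy '<.*>' tries to match as MUCH as possible.
Lazy '<.*?>' tries to match as LITTLE as possible.

String: '<cabb><end>'
Greedy '<.*>' starts at first '<' and extends to the LAST '>': '<cabb><end>' (11 chars)
Lazy '<.*?>' starts at first '<' and stops at the FIRST '>': '<cabb>' (6 chars)

6


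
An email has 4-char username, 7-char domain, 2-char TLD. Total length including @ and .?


An email address has format: username@domain.tld
Username length: 4
'@' character: 1
Domain length: 7
'.' character: 1
TLD length: 2
Total = 4 + 1 + 7 + 1 + 2 = 15

15


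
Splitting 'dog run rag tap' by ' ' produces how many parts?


Splitting by ' ' breaks the string at each occurrence of the separator.
Text: 'dog run rag tap'
Parts after split:
  Part 1: 'dog'
  Part 2: 'run'
  Part 3: 'rag'
  Part 4: 'tap'
Total parts: 4

4


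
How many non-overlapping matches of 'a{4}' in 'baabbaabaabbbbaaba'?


Pattern 'a{4}' matches exactly 4 consecutive a's (greedy, non-overlapping).
String: 'baabbaabaabbbbaaba'
Scanning for runs of a's:
  Run at pos 1: 'aa' (length 2) -> 0 match(es)
  Run at pos 5: 'aa' (length 2) -> 0 match(es)
  Run at pos 8: 'aa' (length 2) -> 0 match(es)
  Run at pos 14: 'aa' (length 2) -> 0 match(es)
  Run at pos 17: 'a' (length 1) -> 0 match(es)
Matches found: []
Total: 0

0


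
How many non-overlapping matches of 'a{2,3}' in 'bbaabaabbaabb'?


Pattern 'a{2,3}' matches between 2 and 3 consecutive a's (greedy).
String: 'bbaabaabbaabb'
Finding runs of a's and applying greedy matching:
  Run at pos 2: 'aa' (length 2)
  Run at pos 5: 'aa' (length 2)
  Run at pos 9: 'aa' (length 2)
Matches: ['aa', 'aa', 'aa']
Count: 3

3


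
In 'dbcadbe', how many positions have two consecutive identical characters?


Looking for consecutive identical characters in 'dbcadbe':
  pos 0-1: 'd' vs 'b' -> different
  pos 1-2: 'b' vs 'c' -> different
  pos 2-3: 'c' vs 'a' -> different
  pos 3-4: 'a' vs 'd' -> different
  pos 4-5: 'd' vs 'b' -> different
  pos 5-6: 'b' vs 'e' -> different
Consecutive identical pairs: []
Count: 0

0


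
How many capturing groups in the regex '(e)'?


To count capturing groups, count each '(' that starts a group.
Pattern: '(e)'
Walking through the pattern:
  Position 0: '(' -> group #1
Total capturing groups: 1

1


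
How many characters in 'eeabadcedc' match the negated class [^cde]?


Negated class [^cde] matches any char NOT in {c, d, e}
Scanning 'eeabadcedc':
  pos 0: 'e' -> no (excluded)
  pos 1: 'e' -> no (excluded)
  pos 2: 'a' -> MATCH
  pos 3: 'b' -> MATCH
  pos 4: 'a' -> MATCH
  pos 5: 'd' -> no (excluded)
  pos 6: 'c' -> no (excluded)
  pos 7: 'e' -> no (excluded)
  pos 8: 'd' -> no (excluded)
  pos 9: 'c' -> no (excluded)
Total matches: 3

3


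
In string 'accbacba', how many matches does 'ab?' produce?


Pattern 'ab?' matches 'a' optionally followed by 'b'.
String: 'accbacba'
Scanning left to right for 'a' then checking next char:
  Match 1: 'a' (a not followed by b)
  Match 2: 'a' (a not followed by b)
  Match 3: 'a' (a not followed by b)
Total matches: 3

3


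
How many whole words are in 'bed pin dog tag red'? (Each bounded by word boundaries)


Word boundaries (\b) mark the start/end of each word.
Text: 'bed pin dog tag red'
Splitting by whitespace:
  Word 1: 'bed'
  Word 2: 'pin'
  Word 3: 'dog'
  Word 4: 'tag'
  Word 5: 'red'
Total whole words: 5

5


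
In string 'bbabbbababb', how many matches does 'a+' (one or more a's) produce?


Pattern 'a+' matches one or more consecutive a's.
String: 'bbabbbababb'
Scanning for runs of a:
  Match 1: 'a' (length 1)
  Match 2: 'a' (length 1)
  Match 3: 'a' (length 1)
Total matches: 3

3


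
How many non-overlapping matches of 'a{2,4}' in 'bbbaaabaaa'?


Pattern 'a{2,4}' matches between 2 and 4 consecutive a's (greedy).
String: 'bbbaaabaaa'
Finding runs of a's and applying greedy matching:
  Run at pos 3: 'aaa' (length 3)
  Run at pos 7: 'aaa' (length 3)
Matches: ['aaa', 'aaa']
Count: 2

2


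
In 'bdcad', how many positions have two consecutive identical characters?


Looking for consecutive identical characters in 'bdcad':
  pos 0-1: 'b' vs 'd' -> different
  pos 1-2: 'd' vs 'c' -> different
  pos 2-3: 'c' vs 'a' -> different
  pos 3-4: 'a' vs 'd' -> different
Consecutive identical pairs: []
Count: 0

0


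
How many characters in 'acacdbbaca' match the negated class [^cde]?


Negated class [^cde] matches any char NOT in {c, d, e}
Scanning 'acacdbbaca':
  pos 0: 'a' -> MATCH
  pos 1: 'c' -> no (excluded)
  pos 2: 'a' -> MATCH
  pos 3: 'c' -> no (excluded)
  pos 4: 'd' -> no (excluded)
  pos 5: 'b' -> MATCH
  pos 6: 'b' -> MATCH
  pos 7: 'a' -> MATCH
  pos 8: 'c' -> no (excluded)
  pos 9: 'a' -> MATCH
Total matches: 6

6


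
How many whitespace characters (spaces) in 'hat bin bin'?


\s matches whitespace characters (spaces, tabs, etc.).
Text: 'hat bin bin'
This text has 3 words separated by spaces.
Number of spaces = number of words - 1 = 3 - 1 = 2

2


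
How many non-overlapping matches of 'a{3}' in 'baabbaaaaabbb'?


Pattern 'a{3}' matches exactly 3 consecutive a's (greedy, non-overlapping).
String: 'baabbaaaaabbb'
Scanning for runs of a's:
  Run at pos 1: 'aa' (length 2) -> 0 match(es)
  Run at pos 5: 'aaaaa' (length 5) -> 1 match(es)
Matches found: ['aaa']
Total: 1

1


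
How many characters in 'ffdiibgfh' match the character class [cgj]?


Character class [cgj] matches any of: {c, g, j}
Scanning string 'ffdiibgfh' character by character:
  pos 0: 'f' -> no
  pos 1: 'f' -> no
  pos 2: 'd' -> no
  pos 3: 'i' -> no
  pos 4: 'i' -> no
  pos 5: 'b' -> no
  pos 6: 'g' -> MATCH
  pos 7: 'f' -> no
  pos 8: 'h' -> no
Total matches: 1

1


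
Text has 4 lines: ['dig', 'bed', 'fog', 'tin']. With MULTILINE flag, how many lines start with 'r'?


With MULTILINE flag, ^ matches the start of each line.
Lines: ['dig', 'bed', 'fog', 'tin']
Checking which lines start with 'r':
  Line 1: 'dig' -> no
  Line 2: 'bed' -> no
  Line 3: 'fog' -> no
  Line 4: 'tin' -> no
Matching lines: []
Count: 0

0


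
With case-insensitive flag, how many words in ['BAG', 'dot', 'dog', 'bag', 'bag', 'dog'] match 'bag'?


Case-insensitive matching: compare each word's lowercase form to 'bag'.
  'BAG' -> lower='bag' -> MATCH
  'dot' -> lower='dot' -> no
  'dog' -> lower='dog' -> no
  'bag' -> lower='bag' -> MATCH
  'bag' -> lower='bag' -> MATCH
  'dog' -> lower='dog' -> no
Matches: ['BAG', 'bag', 'bag']
Count: 3

3


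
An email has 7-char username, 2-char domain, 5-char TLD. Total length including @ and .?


An email address has format: username@domain.tld
Username length: 7
'@' character: 1
Domain length: 2
'.' character: 1
TLD length: 5
Total = 7 + 1 + 2 + 1 + 5 = 16

16


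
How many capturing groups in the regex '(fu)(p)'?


To count capturing groups, count each '(' that starts a group.
Pattern: '(fu)(p)'
Walking through the pattern:
  Position 0: '(' -> group #1
  Position 4: '(' -> group #2
Total capturing groups: 2

2


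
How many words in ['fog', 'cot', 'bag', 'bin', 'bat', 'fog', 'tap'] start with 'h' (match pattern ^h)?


Pattern ^h anchors to start of word. Check which words begin with 'h':
  'fog' -> no
  'cot' -> no
  'bag' -> no
  'bin' -> no
  'bat' -> no
  'fog' -> no
  'tap' -> no
Matching words: []
Count: 0

0


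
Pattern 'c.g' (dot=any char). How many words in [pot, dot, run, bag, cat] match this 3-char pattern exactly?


Pattern 'c.g' means: starts with 'c', any single char, ends with 'g'.
Checking each word (must be exactly 3 chars):
  'pot' (len=3): no
  'dot' (len=3): no
  'run' (len=3): no
  'bag' (len=3): no
  'cat' (len=3): no
Matching words: []
Total: 0

0


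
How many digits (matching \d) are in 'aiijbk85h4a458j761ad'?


\d matches any digit 0-9.
Scanning 'aiijbk85h4a458j761ad':
  pos 6: '8' -> DIGIT
  pos 7: '5' -> DIGIT
  pos 9: '4' -> DIGIT
  pos 11: '4' -> DIGIT
  pos 12: '5' -> DIGIT
  pos 13: '8' -> DIGIT
  pos 15: '7' -> DIGIT
  pos 16: '6' -> DIGIT
  pos 17: '1' -> DIGIT
Digits found: ['8', '5', '4', '4', '5', '8', '7', '6', '1']
Total: 9

9


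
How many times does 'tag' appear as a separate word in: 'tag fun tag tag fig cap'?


Scanning each word for exact match 'tag':
  Word 1: 'tag' -> MATCH
  Word 2: 'fun' -> no
  Word 3: 'tag' -> MATCH
  Word 4: 'tag' -> MATCH
  Word 5: 'fig' -> no
  Word 6: 'cap' -> no
Total matches: 3

3


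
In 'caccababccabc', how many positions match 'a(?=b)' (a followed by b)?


Lookahead 'a(?=b)' matches 'a' only when followed by 'b'.
String: 'caccababccabc'
Checking each position where char is 'a':
  pos 1: 'a' -> no (next='c')
  pos 4: 'a' -> MATCH (next='b')
  pos 6: 'a' -> MATCH (next='b')
  pos 10: 'a' -> MATCH (next='b')
Matching positions: [4, 6, 10]
Count: 3

3


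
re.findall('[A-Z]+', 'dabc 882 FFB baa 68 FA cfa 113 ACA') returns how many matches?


Pattern '[A-Z]+' finds one or more uppercase letters.
Text: 'dabc 882 FFB baa 68 FA cfa 113 ACA'
Scanning for matches:
  Match 1: 'FFB'
  Match 2: 'FA'
  Match 3: 'ACA'
Total matches: 3

3


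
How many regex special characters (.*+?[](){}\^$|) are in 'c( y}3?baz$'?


Regex special characters are: . * + ? [ ] ( ) { } \ ^ $ |
Scanning 'c( y}3?baz$':
  pos 1: '(' -> SPECIAL
  pos 4: '}' -> SPECIAL
  pos 6: '?' -> SPECIAL
  pos 10: '$' -> SPECIAL
Special chars found: ['(', '}', '?', '$']
Total: 4

4


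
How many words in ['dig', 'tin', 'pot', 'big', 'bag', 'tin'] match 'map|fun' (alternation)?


Alternation 'map|fun' matches either 'map' or 'fun'.
Checking each word:
  'dig' -> no
  'tin' -> no
  'pot' -> no
  'big' -> no
  'bag' -> no
  'tin' -> no
Matches: []
Count: 0

0


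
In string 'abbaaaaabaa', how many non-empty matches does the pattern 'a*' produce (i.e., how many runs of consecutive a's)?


Pattern 'a*' matches zero or more a's. We want non-empty runs of consecutive a's.
String: 'abbaaaaabaa'
Walking through the string to find runs of a's:
  Run 1: positions 0-0 -> 'a'
  Run 2: positions 3-7 -> 'aaaaa'
  Run 3: positions 9-10 -> 'aa'
Non-empty runs found: ['a', 'aaaaa', 'aa']
Count: 3

3


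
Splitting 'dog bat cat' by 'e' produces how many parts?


Splitting by 'e' breaks the string at each occurrence of the separator.
Text: 'dog bat cat'
Parts after split:
  Part 1: 'dog bat cat'
Total parts: 1

1


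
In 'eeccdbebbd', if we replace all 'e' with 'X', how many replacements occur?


re.sub('e', 'X', text) replaces every occurrence of 'e' with 'X'.
Text: 'eeccdbebbd'
Scanning for 'e':
  pos 0: 'e' -> replacement #1
  pos 1: 'e' -> replacement #2
  pos 6: 'e' -> replacement #3
Total replacements: 3

3


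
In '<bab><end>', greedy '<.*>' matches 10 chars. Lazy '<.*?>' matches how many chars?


Greedy '<.*>' tries to match as MUCH as possible.
Lazy '<.*?>' tries to match as LITTLE as possible.

String: '<bab><end>'
Greedy '<.*>' starts at first '<' and extends to the LAST '>': '<bab><end>' (10 chars)
Lazy '<.*?>' starts at first '<' and stops at the FIRST '>': '<bab>' (5 chars)

5


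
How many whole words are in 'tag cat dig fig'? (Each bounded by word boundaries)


Word boundaries (\b) mark the start/end of each word.
Text: 'tag cat dig fig'
Splitting by whitespace:
  Word 1: 'tag'
  Word 2: 'cat'
  Word 3: 'dig'
  Word 4: 'fig'
Total whole words: 4

4


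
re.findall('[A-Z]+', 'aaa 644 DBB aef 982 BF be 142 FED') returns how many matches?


Pattern '[A-Z]+' finds one or more uppercase letters.
Text: 'aaa 644 DBB aef 982 BF be 142 FED'
Scanning for matches:
  Match 1: 'DBB'
  Match 2: 'BF'
  Match 3: 'FED'
Total matches: 3

3


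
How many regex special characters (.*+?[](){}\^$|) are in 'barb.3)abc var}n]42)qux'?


Regex special characters are: . * + ? [ ] ( ) { } \ ^ $ |
Scanning 'barb.3)abc var}n]42)qux':
  pos 4: '.' -> SPECIAL
  pos 6: ')' -> SPECIAL
  pos 14: '}' -> SPECIAL
  pos 16: ']' -> SPECIAL
  pos 19: ')' -> SPECIAL
Special chars found: ['.', ')', '}', ']', ')']
Total: 5

5


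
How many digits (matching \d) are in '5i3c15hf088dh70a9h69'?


\d matches any digit 0-9.
Scanning '5i3c15hf088dh70a9h69':
  pos 0: '5' -> DIGIT
  pos 2: '3' -> DIGIT
  pos 4: '1' -> DIGIT
  pos 5: '5' -> DIGIT
  pos 8: '0' -> DIGIT
  pos 9: '8' -> DIGIT
  pos 10: '8' -> DIGIT
  pos 13: '7' -> DIGIT
  pos 14: '0' -> DIGIT
  pos 16: '9' -> DIGIT
  pos 18: '6' -> DIGIT
  pos 19: '9' -> DIGIT
Digits found: ['5', '3', '1', '5', '0', '8', '8', '7', '0', '9', '6', '9']
Total: 12

12


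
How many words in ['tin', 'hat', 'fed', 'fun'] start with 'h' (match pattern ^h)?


Pattern ^h anchors to start of word. Check which words begin with 'h':
  'tin' -> no
  'hat' -> MATCH (starts with 'h')
  'fed' -> no
  'fun' -> no
Matching words: ['hat']
Count: 1

1


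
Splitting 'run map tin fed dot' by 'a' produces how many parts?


Splitting by 'a' breaks the string at each occurrence of the separator.
Text: 'run map tin fed dot'
Parts after split:
  Part 1: 'run m'
  Part 2: 'p tin fed dot'
Total parts: 2

2


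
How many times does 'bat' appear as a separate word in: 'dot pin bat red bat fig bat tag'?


Scanning each word for exact match 'bat':
  Word 1: 'dot' -> no
  Word 2: 'pin' -> no
  Word 3: 'bat' -> MATCH
  Word 4: 'red' -> no
  Word 5: 'bat' -> MATCH
  Word 6: 'fig' -> no
  Word 7: 'bat' -> MATCH
  Word 8: 'tag' -> no
Total matches: 3

3


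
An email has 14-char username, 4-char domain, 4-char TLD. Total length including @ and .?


An email address has format: username@domain.tld
Username length: 14
'@' character: 1
Domain length: 4
'.' character: 1
TLD length: 4
Total = 14 + 1 + 4 + 1 + 4 = 24

24


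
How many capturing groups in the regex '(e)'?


To count capturing groups, count each '(' that starts a group.
Pattern: '(e)'
Walking through the pattern:
  Position 0: '(' -> group #1
Total capturing groups: 1

1


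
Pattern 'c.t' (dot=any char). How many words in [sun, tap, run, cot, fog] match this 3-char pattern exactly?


Pattern 'c.t' means: starts with 'c', any single char, ends with 't'.
Checking each word (must be exactly 3 chars):
  'sun' (len=3): no
  'tap' (len=3): no
  'run' (len=3): no
  'cot' (len=3): MATCH
  'fog' (len=3): no
Matching words: ['cot']
Total: 1

1


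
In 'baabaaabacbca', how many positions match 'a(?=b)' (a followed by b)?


Lookahead 'a(?=b)' matches 'a' only when followed by 'b'.
String: 'baabaaabacbca'
Checking each position where char is 'a':
  pos 1: 'a' -> no (next='a')
  pos 2: 'a' -> MATCH (next='b')
  pos 4: 'a' -> no (next='a')
  pos 5: 'a' -> no (next='a')
  pos 6: 'a' -> MATCH (next='b')
  pos 8: 'a' -> no (next='c')
Matching positions: [2, 6]
Count: 2

2


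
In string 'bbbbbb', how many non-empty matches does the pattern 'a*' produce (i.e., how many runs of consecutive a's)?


Pattern 'a*' matches zero or more a's. We want non-empty runs of consecutive a's.
String: 'bbbbbb'
Walking through the string to find runs of a's:
Non-empty runs found: []
Count: 0

0


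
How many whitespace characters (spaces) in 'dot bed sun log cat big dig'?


\s matches whitespace characters (spaces, tabs, etc.).
Text: 'dot bed sun log cat big dig'
This text has 7 words separated by spaces.
Number of spaces = number of words - 1 = 7 - 1 = 6

6


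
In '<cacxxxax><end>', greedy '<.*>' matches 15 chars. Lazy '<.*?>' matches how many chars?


Greedy '<.*>' tries to match as MUCH as possible.
Lazy '<.*?>' tries to match as LITTLE as possible.

String: '<cacxxxax><end>'
Greedy '<.*>' starts at first '<' and extends to the LAST '>': '<cacxxxax><end>' (15 chars)
Lazy '<.*?>' starts at first '<' and stops at the FIRST '>': '<cacxxxax>' (10 chars)

10


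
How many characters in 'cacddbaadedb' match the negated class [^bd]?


Negated class [^bd] matches any char NOT in {b, d}
Scanning 'cacddbaadedb':
  pos 0: 'c' -> MATCH
  pos 1: 'a' -> MATCH
  pos 2: 'c' -> MATCH
  pos 3: 'd' -> no (excluded)
  pos 4: 'd' -> no (excluded)
  pos 5: 'b' -> no (excluded)
  pos 6: 'a' -> MATCH
  pos 7: 'a' -> MATCH
  pos 8: 'd' -> no (excluded)
  pos 9: 'e' -> MATCH
  pos 10: 'd' -> no (excluded)
  pos 11: 'b' -> no (excluded)
Total matches: 6

6


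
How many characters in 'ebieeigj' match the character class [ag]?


Character class [ag] matches any of: {a, g}
Scanning string 'ebieeigj' character by character:
  pos 0: 'e' -> no
  pos 1: 'b' -> no
  pos 2: 'i' -> no
  pos 3: 'e' -> no
  pos 4: 'e' -> no
  pos 5: 'i' -> no
  pos 6: 'g' -> MATCH
  pos 7: 'j' -> no
Total matches: 1

1


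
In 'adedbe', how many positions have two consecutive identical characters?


Looking for consecutive identical characters in 'adedbe':
  pos 0-1: 'a' vs 'd' -> different
  pos 1-2: 'd' vs 'e' -> different
  pos 2-3: 'e' vs 'd' -> different
  pos 3-4: 'd' vs 'b' -> different
  pos 4-5: 'b' vs 'e' -> different
Consecutive identical pairs: []
Count: 0

0


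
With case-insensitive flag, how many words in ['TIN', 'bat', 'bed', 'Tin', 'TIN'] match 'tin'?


Case-insensitive matching: compare each word's lowercase form to 'tin'.
  'TIN' -> lower='tin' -> MATCH
  'bat' -> lower='bat' -> no
  'bed' -> lower='bed' -> no
  'Tin' -> lower='tin' -> MATCH
  'TIN' -> lower='tin' -> MATCH
Matches: ['TIN', 'Tin', 'TIN']
Count: 3

3


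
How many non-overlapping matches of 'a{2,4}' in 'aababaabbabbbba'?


Pattern 'a{2,4}' matches between 2 and 4 consecutive a's (greedy).
String: 'aababaabbabbbba'
Finding runs of a's and applying greedy matching:
  Run at pos 0: 'aa' (length 2)
  Run at pos 3: 'a' (length 1)
  Run at pos 5: 'aa' (length 2)
  Run at pos 9: 'a' (length 1)
  Run at pos 14: 'a' (length 1)
Matches: ['aa', 'aa']
Count: 2

2


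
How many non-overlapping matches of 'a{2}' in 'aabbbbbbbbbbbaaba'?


Pattern 'a{2}' matches exactly 2 consecutive a's (greedy, non-overlapping).
String: 'aabbbbbbbbbbbaaba'
Scanning for runs of a's:
  Run at pos 0: 'aa' (length 2) -> 1 match(es)
  Run at pos 13: 'aa' (length 2) -> 1 match(es)
  Run at pos 16: 'a' (length 1) -> 0 match(es)
Matches found: ['aa', 'aa']
Total: 2

2


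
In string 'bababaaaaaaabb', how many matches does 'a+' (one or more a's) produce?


Pattern 'a+' matches one or more consecutive a's.
String: 'bababaaaaaaabb'
Scanning for runs of a:
  Match 1: 'a' (length 1)
  Match 2: 'a' (length 1)
  Match 3: 'aaaaaaa' (length 7)
Total matches: 3

3


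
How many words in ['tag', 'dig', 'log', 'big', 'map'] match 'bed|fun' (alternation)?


Alternation 'bed|fun' matches either 'bed' or 'fun'.
Checking each word:
  'tag' -> no
  'dig' -> no
  'log' -> no
  'big' -> no
  'map' -> no
Matches: []
Count: 0

0


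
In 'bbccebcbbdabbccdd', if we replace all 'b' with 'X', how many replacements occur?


re.sub('b', 'X', text) replaces every occurrence of 'b' with 'X'.
Text: 'bbccebcbbdabbccdd'
Scanning for 'b':
  pos 0: 'b' -> replacement #1
  pos 1: 'b' -> replacement #2
  pos 5: 'b' -> replacement #3
  pos 7: 'b' -> replacement #4
  pos 8: 'b' -> replacement #5
  pos 11: 'b' -> replacement #6
  pos 12: 'b' -> replacement #7
Total replacements: 7

7


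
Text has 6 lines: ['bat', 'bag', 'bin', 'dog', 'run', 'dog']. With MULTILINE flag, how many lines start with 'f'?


With MULTILINE flag, ^ matches the start of each line.
Lines: ['bat', 'bag', 'bin', 'dog', 'run', 'dog']
Checking which lines start with 'f':
  Line 1: 'bat' -> no
  Line 2: 'bag' -> no
  Line 3: 'bin' -> no
  Line 4: 'dog' -> no
  Line 5: 'run' -> no
  Line 6: 'dog' -> no
Matching lines: []
Count: 0

0


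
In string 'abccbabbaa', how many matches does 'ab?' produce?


Pattern 'ab?' matches 'a' optionally followed by 'b'.
String: 'abccbabbaa'
Scanning left to right for 'a' then checking next char:
  Match 1: 'ab' (a followed by b)
  Match 2: 'ab' (a followed by b)
  Match 3: 'a' (a not followed by b)
  Match 4: 'a' (a not followed by b)
Total matches: 4

4


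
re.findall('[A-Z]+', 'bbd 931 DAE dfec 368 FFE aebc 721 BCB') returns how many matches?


Pattern '[A-Z]+' finds one or more uppercase letters.
Text: 'bbd 931 DAE dfec 368 FFE aebc 721 BCB'
Scanning for matches:
  Match 1: 'DAE'
  Match 2: 'FFE'
  Match 3: 'BCB'
Total matches: 3

3


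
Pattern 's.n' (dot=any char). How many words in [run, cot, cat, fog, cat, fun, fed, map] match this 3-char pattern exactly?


Pattern 's.n' means: starts with 's', any single char, ends with 'n'.
Checking each word (must be exactly 3 chars):
  'run' (len=3): no
  'cot' (len=3): no
  'cat' (len=3): no
  'fog' (len=3): no
  'cat' (len=3): no
  'fun' (len=3): no
  'fed' (len=3): no
  'map' (len=3): no
Matching words: []
Total: 0

0


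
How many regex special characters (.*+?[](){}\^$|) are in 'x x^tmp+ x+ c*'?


Regex special characters are: . * + ? [ ] ( ) { } \ ^ $ |
Scanning 'x x^tmp+ x+ c*':
  pos 3: '^' -> SPECIAL
  pos 7: '+' -> SPECIAL
  pos 10: '+' -> SPECIAL
  pos 13: '*' -> SPECIAL
Special chars found: ['^', '+', '+', '*']
Total: 4

4


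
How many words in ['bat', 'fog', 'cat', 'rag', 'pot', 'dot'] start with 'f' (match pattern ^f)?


Pattern ^f anchors to start of word. Check which words begin with 'f':
  'bat' -> no
  'fog' -> MATCH (starts with 'f')
  'cat' -> no
  'rag' -> no
  'pot' -> no
  'dot' -> no
Matching words: ['fog']
Count: 1

1


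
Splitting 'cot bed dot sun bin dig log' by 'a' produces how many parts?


Splitting by 'a' breaks the string at each occurrence of the separator.
Text: 'cot bed dot sun bin dig log'
Parts after split:
  Part 1: 'cot bed dot sun bin dig log'
Total parts: 1

1


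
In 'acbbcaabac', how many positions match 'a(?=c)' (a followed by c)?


Lookahead 'a(?=c)' matches 'a' only when followed by 'c'.
String: 'acbbcaabac'
Checking each position where char is 'a':
  pos 0: 'a' -> MATCH (next='c')
  pos 5: 'a' -> no (next='a')
  pos 6: 'a' -> no (next='b')
  pos 8: 'a' -> MATCH (next='c')
Matching positions: [0, 8]
Count: 2

2


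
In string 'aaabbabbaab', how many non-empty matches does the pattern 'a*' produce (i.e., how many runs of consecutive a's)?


Pattern 'a*' matches zero or more a's. We want non-empty runs of consecutive a's.
String: 'aaabbabbaab'
Walking through the string to find runs of a's:
  Run 1: positions 0-2 -> 'aaa'
  Run 2: positions 5-5 -> 'a'
  Run 3: positions 8-9 -> 'aa'
Non-empty runs found: ['aaa', 'a', 'aa']
Count: 3

3


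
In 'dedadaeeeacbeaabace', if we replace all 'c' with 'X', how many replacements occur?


re.sub('c', 'X', text) replaces every occurrence of 'c' with 'X'.
Text: 'dedadaeeeacbeaabace'
Scanning for 'c':
  pos 10: 'c' -> replacement #1
  pos 17: 'c' -> replacement #2
Total replacements: 2

2


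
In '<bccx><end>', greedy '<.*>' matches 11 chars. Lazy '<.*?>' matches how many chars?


Greedy '<.*>' tries to match as MUCH as possible.
Lazy '<.*?>' tries to match as LITTLE as possible.

String: '<bccx><end>'
Greedy '<.*>' starts at first '<' and extends to the LAST '>': '<bccx><end>' (11 chars)
Lazy '<.*?>' starts at first '<' and stops at the FIRST '>': '<bccx>' (6 chars)

6


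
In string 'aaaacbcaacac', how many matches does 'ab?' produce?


Pattern 'ab?' matches 'a' optionally followed by 'b'.
String: 'aaaacbcaacac'
Scanning left to right for 'a' then checking next char:
  Match 1: 'a' (a not followed by b)
  Match 2: 'a' (a not followed by b)
  Match 3: 'a' (a not followed by b)
  Match 4: 'a' (a not followed by b)
  Match 5: 'a' (a not followed by b)
  Match 6: 'a' (a not followed by b)
  Match 7: 'a' (a not followed by b)
Total matches: 7

7


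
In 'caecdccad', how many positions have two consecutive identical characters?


Looking for consecutive identical characters in 'caecdccad':
  pos 0-1: 'c' vs 'a' -> different
  pos 1-2: 'a' vs 'e' -> different
  pos 2-3: 'e' vs 'c' -> different
  pos 3-4: 'c' vs 'd' -> different
  pos 4-5: 'd' vs 'c' -> different
  pos 5-6: 'c' vs 'c' -> MATCH ('cc')
  pos 6-7: 'c' vs 'a' -> different
  pos 7-8: 'a' vs 'd' -> different
Consecutive identical pairs: ['cc']
Count: 1

1


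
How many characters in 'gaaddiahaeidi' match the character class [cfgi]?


Character class [cfgi] matches any of: {c, f, g, i}
Scanning string 'gaaddiahaeidi' character by character:
  pos 0: 'g' -> MATCH
  pos 1: 'a' -> no
  pos 2: 'a' -> no
  pos 3: 'd' -> no
  pos 4: 'd' -> no
  pos 5: 'i' -> MATCH
  pos 6: 'a' -> no
  pos 7: 'h' -> no
  pos 8: 'a' -> no
  pos 9: 'e' -> no
  pos 10: 'i' -> MATCH
  pos 11: 'd' -> no
  pos 12: 'i' -> MATCH
Total matches: 4

4


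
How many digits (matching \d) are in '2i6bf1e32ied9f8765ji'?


\d matches any digit 0-9.
Scanning '2i6bf1e32ied9f8765ji':
  pos 0: '2' -> DIGIT
  pos 2: '6' -> DIGIT
  pos 5: '1' -> DIGIT
  pos 7: '3' -> DIGIT
  pos 8: '2' -> DIGIT
  pos 12: '9' -> DIGIT
  pos 14: '8' -> DIGIT
  pos 15: '7' -> DIGIT
  pos 16: '6' -> DIGIT
  pos 17: '5' -> DIGIT
Digits found: ['2', '6', '1', '3', '2', '9', '8', '7', '6', '5']
Total: 10

10


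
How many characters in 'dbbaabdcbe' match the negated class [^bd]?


Negated class [^bd] matches any char NOT in {b, d}
Scanning 'dbbaabdcbe':
  pos 0: 'd' -> no (excluded)
  pos 1: 'b' -> no (excluded)
  pos 2: 'b' -> no (excluded)
  pos 3: 'a' -> MATCH
  pos 4: 'a' -> MATCH
  pos 5: 'b' -> no (excluded)
  pos 6: 'd' -> no (excluded)
  pos 7: 'c' -> MATCH
  pos 8: 'b' -> no (excluded)
  pos 9: 'e' -> MATCH
Total matches: 4

4


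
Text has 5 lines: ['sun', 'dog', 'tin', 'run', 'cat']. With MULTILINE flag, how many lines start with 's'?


With MULTILINE flag, ^ matches the start of each line.
Lines: ['sun', 'dog', 'tin', 'run', 'cat']
Checking which lines start with 's':
  Line 1: 'sun' -> MATCH
  Line 2: 'dog' -> no
  Line 3: 'tin' -> no
  Line 4: 'run' -> no
  Line 5: 'cat' -> no
Matching lines: ['sun']
Count: 1

1


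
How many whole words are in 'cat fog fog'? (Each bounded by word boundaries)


Word boundaries (\b) mark the start/end of each word.
Text: 'cat fog fog'
Splitting by whitespace:
  Word 1: 'cat'
  Word 2: 'fog'
  Word 3: 'fog'
Total whole words: 3

3


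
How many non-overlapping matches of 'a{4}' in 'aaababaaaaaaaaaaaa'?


Pattern 'a{4}' matches exactly 4 consecutive a's (greedy, non-overlapping).
String: 'aaababaaaaaaaaaaaa'
Scanning for runs of a's:
  Run at pos 0: 'aaa' (length 3) -> 0 match(es)
  Run at pos 4: 'a' (length 1) -> 0 match(es)
  Run at pos 6: 'aaaaaaaaaaaa' (length 12) -> 3 match(es)
Matches found: ['aaaa', 'aaaa', 'aaaa']
Total: 3

3


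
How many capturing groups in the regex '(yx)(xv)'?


To count capturing groups, count each '(' that starts a group.
Pattern: '(yx)(xv)'
Walking through the pattern:
  Position 0: '(' -> group #1
  Position 4: '(' -> group #2
Total capturing groups: 2

2


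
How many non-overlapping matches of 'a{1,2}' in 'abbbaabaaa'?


Pattern 'a{1,2}' matches between 1 and 2 consecutive a's (greedy).
String: 'abbbaabaaa'
Finding runs of a's and applying greedy matching:
  Run at pos 0: 'a' (length 1)
  Run at pos 4: 'aa' (length 2)
  Run at pos 7: 'aaa' (length 3)
Matches: ['a', 'aa', 'aa', 'a']
Count: 4

4


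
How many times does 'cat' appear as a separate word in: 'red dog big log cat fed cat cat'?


Scanning each word for exact match 'cat':
  Word 1: 'red' -> no
  Word 2: 'dog' -> no
  Word 3: 'big' -> no
  Word 4: 'log' -> no
  Word 5: 'cat' -> MATCH
  Word 6: 'fed' -> no
  Word 7: 'cat' -> MATCH
  Word 8: 'cat' -> MATCH
Total matches: 3

3


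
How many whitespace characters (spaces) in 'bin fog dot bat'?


\s matches whitespace characters (spaces, tabs, etc.).
Text: 'bin fog dot bat'
This text has 4 words separated by spaces.
Number of spaces = number of words - 1 = 4 - 1 = 3

3


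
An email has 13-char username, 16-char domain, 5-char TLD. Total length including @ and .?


An email address has format: username@domain.tld
Username length: 13
'@' character: 1
Domain length: 16
'.' character: 1
TLD length: 5
Total = 13 + 1 + 16 + 1 + 5 = 36

36


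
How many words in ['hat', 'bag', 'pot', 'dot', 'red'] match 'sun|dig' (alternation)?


Alternation 'sun|dig' matches either 'sun' or 'dig'.
Checking each word:
  'hat' -> no
  'bag' -> no
  'pot' -> no
  'dot' -> no
  'red' -> no
Matches: []
Count: 0

0


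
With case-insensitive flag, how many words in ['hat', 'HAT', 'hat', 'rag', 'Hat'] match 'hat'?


Case-insensitive matching: compare each word's lowercase form to 'hat'.
  'hat' -> lower='hat' -> MATCH
  'HAT' -> lower='hat' -> MATCH
  'hat' -> lower='hat' -> MATCH
  'rag' -> lower='rag' -> no
  'Hat' -> lower='hat' -> MATCH
Matches: ['hat', 'HAT', 'hat', 'Hat']
Count: 4

4


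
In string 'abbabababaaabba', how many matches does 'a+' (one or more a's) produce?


Pattern 'a+' matches one or more consecutive a's.
String: 'abbabababaaabba'
Scanning for runs of a:
  Match 1: 'a' (length 1)
  Match 2: 'a' (length 1)
  Match 3: 'a' (length 1)
  Match 4: 'a' (length 1)
  Match 5: 'aaa' (length 3)
  Match 6: 'a' (length 1)
Total matches: 6

6


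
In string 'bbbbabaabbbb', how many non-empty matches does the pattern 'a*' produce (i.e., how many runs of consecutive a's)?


Pattern 'a*' matches zero or more a's. We want non-empty runs of consecutive a's.
String: 'bbbbabaabbbb'
Walking through the string to find runs of a's:
  Run 1: positions 4-4 -> 'a'
  Run 2: positions 6-7 -> 'aa'
Non-empty runs found: ['a', 'aa']
Count: 2

2


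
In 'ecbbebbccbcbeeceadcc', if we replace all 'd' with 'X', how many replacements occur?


re.sub('d', 'X', text) replaces every occurrence of 'd' with 'X'.
Text: 'ecbbebbccbcbeeceadcc'
Scanning for 'd':
  pos 17: 'd' -> replacement #1
Total replacements: 1

1
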